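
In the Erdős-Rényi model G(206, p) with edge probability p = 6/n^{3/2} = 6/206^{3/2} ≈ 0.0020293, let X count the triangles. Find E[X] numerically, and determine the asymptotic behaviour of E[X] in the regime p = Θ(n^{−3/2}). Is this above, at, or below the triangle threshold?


Number of potential triangles: C(206, 3) = 1435820.
Each occurs with probability p³ ≈ (0.0020293)³ ≈ 8.3570165e-09.
By linearity: E[X] = C(206, 3)·p³ ≈ 1435820 · 8.3570165e-09 ≈ 0.01200.
Since α = 3/2 > 1, p = c/n^{3/2} = o(1/n) is below the triangle threshold p ~ 1/n. Asymptotically E[X] ~ (c³/6)·n^{3(1−α)} = (6³/6)·n^{-1.5} → 0, so by Markov's inequality G has no triangles w.h.p.

E[X] ≈ 0.01200; in regime p = Θ(1/n^{3/2}) E[X] tends to 0 (below the triangle threshold p ~ 1/n).


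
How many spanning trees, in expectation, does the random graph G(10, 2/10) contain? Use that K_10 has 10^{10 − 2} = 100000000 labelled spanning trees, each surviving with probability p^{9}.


K_10 has 10^{10 − 2} = 100000000 labelled spanning trees.
For each such spanning tree H, let X_H = 1 if all 9 edges of H are present in G. Then P[X_H = 1] = p^{9} = (1/5)^{9} = 1/1953125.
By linearity of expectation: E[X] = Σ_H E[X_H] = 100000000 · p^{9} = 100000000 · 1/1953125 = 256/5.
Numerically: E[X] ≈ 51.2.

E[X] = 100000000 · (1/5)^{9} = 256/5 ≈ 51.2.


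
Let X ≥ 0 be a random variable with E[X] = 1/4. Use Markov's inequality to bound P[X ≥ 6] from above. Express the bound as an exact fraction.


μ = E[X] = 1/4, a = 6.
Markov: P[X ≥ 6] ≤ μ/a = (1/4)/6 = 1/24.
Numerically: ≈ 0.042.
(Since a = 6 > μ = 0.250, the bound 1/24 is < 1 and informative.)

P[X ≥ 6] ≤ 1/24 ≈ 0.042.


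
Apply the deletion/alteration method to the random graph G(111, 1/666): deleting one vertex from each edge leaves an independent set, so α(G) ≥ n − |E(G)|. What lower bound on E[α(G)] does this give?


E[|E(G)|] = C(111, 2)·p = 6105 · (1/666) = 55/6.
E[α(G)] ≥ n − E[|E(G)|] = 111 − 55/6 = 611/6.
Numerically: ≈ 101.833.
(This is only a lower bound; the true E[α(G)] may be larger.)

E[α(G)] ≥ 611/6 ≈ 101.833.


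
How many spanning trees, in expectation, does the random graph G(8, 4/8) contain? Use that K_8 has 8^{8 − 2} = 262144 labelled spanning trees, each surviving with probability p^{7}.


K_8 has 8^{8 − 2} = 262144 labelled spanning trees.
For each such spanning tree H, let X_H = 1 if all 7 edges of H are present in G. Then P[X_H = 1] = p^{7} = (1/2)^{7} = 1/128.
By linearity of expectation: E[X] = Σ_H E[X_H] = 262144 · p^{7} = 262144 · 1/128 = 2048.
Numerically: E[X] ≈ 2048.

E[X] = 262144 · (1/2)^{7} = 2048 ≈ 2048.


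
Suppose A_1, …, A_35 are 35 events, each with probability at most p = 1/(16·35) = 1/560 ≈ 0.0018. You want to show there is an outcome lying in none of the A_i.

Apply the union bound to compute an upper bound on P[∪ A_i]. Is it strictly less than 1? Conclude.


Union bound: P[∪_{i=1}^{35} A_i] ≤ Σ_i P[A_i] ≤ 35·p = 35·(1/560) = 1/16.
Numerically: 1/16 ≈ 0.0625.
Is 1/16 < 1? YES.
Since P[∪ A_i] ≤ 1/16 < 1, the complement has P[∩ A_i^c] ≥ 1 − 1/16 = 15/16 > 0, so some outcome avoids every A_i.

35·p = 1/16 ≈ 0.0625; existence CERTIFIED by the union bound.


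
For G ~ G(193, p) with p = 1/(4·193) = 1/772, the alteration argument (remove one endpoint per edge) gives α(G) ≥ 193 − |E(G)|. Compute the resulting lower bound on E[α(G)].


E[|E(G)|] = C(193, 2)·p = 18528 · (1/772) = 24.
E[α(G)] ≥ n − E[|E(G)|] = 193 − 24 = 169.
Numerically: ≈ 169.00000.
(This is only a lower bound; the true E[α(G)] may be larger.)

E[α(G)] ≥ 169 ≈ 169.00000.


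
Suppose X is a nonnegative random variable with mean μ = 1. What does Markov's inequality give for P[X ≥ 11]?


μ = E[X] = 1, a = 11.
Markov: P[X ≥ 11] ≤ μ/a = (1)/11 = 1/11.
Numerically: ≈ 0.0909.
(Since a = 11 > μ = 1.0000, the bound 1/11 is < 1 and informative.)

P[X ≥ 11] ≤ 1/11 ≈ 0.0909.


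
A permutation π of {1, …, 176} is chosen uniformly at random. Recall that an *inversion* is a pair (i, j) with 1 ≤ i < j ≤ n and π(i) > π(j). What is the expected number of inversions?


Write X = Σ X_I over the C(176, 2) = 15400 pairs i < j, with X_I the indicator of one inversion.
There are 15400 indicators.
For each fixed pair i < j, the values π(i) and π(j) are two distinct elements of {1, …, 176} in uniformly random order; by symmetry P[π(i) > π(j)] = 1/2.
By linearity: E[X] = 15400 · (1/2) = C(176, 2) · (1/2) = 15400/2 = 7700 ≈ 7700.0000.

E[X] = 7700 = 7700.0000.


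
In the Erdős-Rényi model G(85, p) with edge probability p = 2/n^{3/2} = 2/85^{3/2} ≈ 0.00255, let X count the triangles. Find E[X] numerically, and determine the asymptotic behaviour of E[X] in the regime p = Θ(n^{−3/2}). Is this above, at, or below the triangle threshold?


Number of potential triangles: C(85, 3) = 98770.
Each occurs with probability p³ ≈ (0.00255)³ ≈ 1.66228e-08.
By linearity: E[X] = C(85, 3)·p³ ≈ 98770 · 1.66228e-08 ≈ 0.002.
Since α = 3/2 > 1, p = c/n^{3/2} = o(1/n) is below the triangle threshold p ~ 1/n. Asymptotically E[X] ~ (c³/6)·n^{3(1−α)} = (2³/6)·n^{-1.5} → 0, so by Markov's inequality G has no triangles w.h.p.

E[X] ≈ 0.002; in regime p = Θ(1/n^{3/2}) E[X] tends to 0 (below the triangle threshold p ~ 1/n).


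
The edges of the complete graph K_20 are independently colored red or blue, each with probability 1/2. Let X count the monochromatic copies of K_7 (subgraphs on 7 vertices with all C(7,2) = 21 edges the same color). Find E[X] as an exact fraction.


Let X = Σ_S X_S over the C(20, 7) = 77520 subsets S of size 7, where X_S = 1 if the K_7 on S is monochromatic.
For a fixed S, the K_7 on S has C(7, 2) = 21 edges. P[all 21 edges red] = (1/2)^21, and likewise for blue, so P[monochromatic] = 2·(1/2)^21 = 2^{1 − 21} = 1/1048576.
By linearity of expectation: E[X] = C(20, 7) · 2^{1 − 21} = 77520 · 1/1048576 = 4845/65536.
Numerically: E[X] ≈ 0.0739.

E[X] = C(20,7)·2^(1−C(7,2)) = 4845/65536 ≈ 0.0739.


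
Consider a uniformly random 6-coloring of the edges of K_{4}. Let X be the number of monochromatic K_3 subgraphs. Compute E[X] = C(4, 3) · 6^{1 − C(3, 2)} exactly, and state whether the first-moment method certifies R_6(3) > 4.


E[X] = C(4, 3) · 6^{1 − 3} = 4 · 6^{−2} = 4/36.
As a reduced fraction: E[X] = 1/9 ≈ 0.1111111.
Is E[X] < 1? YES.
Since E[X] < 1, there exists a 6-coloring of K_{4} with no monochromatic K_3; hence R_6(3) > 4.

E[X] = 1/9 ≈ 0.1111111; E[X] < 1, so R_6(3) > 4.


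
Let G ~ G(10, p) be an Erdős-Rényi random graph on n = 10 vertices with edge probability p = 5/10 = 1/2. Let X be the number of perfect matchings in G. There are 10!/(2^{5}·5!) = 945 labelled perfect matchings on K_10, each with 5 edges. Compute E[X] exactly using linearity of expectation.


K_10 has 10!/(2^{5}·5!) = 945 labelled perfect matchings.
For each such perfect matching H, let X_H = 1 if all 5 edges of H are present in G. Then P[X_H = 1] = p^{5} = (1/2)^{5} = 1/32.
By linearity: E[X] = Σ_H E[X_H] = 945 · p^{5} = 945 · 1/32 = 945/32.
Numerically: E[X] ≈ 29.5312.

E[X] = 945 · (1/2)^{5} = 945/32 ≈ 29.5312.


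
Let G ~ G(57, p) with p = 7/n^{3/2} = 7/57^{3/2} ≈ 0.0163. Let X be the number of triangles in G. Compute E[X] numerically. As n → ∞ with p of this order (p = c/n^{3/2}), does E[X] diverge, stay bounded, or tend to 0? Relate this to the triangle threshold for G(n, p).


Number of potential triangles: C(57, 3) = 29260.
Each occurs with probability p³ ≈ (0.0163)³ ≈ 4.30385e-06.
By linearity: E[X] = C(57, 3)·p³ ≈ 29260 · 4.30385e-06 ≈ 0.126.
Since α = 3/2 > 1, p = c/n^{3/2} = o(1/n) is below the triangle threshold p ~ 1/n. Asymptotically E[X] ~ (c³/6)·n^{3(1−α)} = (7³/6)·n^{-1.5} → 0, so by Markov's inequality G has no triangles w.h.p.

E[X] ≈ 0.126; in regime p = Θ(1/n^{3/2}) E[X] tends to 0 (below the triangle threshold p ~ 1/n).


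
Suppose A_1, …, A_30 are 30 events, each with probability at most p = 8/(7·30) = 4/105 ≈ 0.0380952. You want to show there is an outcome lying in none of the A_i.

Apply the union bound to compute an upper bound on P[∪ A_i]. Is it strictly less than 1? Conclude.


Union bound: P[∪_{i=1}^{30} A_i] ≤ Σ_i P[A_i] ≤ 30·p = 30·(4/105) = 8/7.
Numerically: 8/7 ≈ 1.1428571.
Is 8/7 < 1? NO.
Since the bound 8/7 is ≥ 1, the union bound is uninformative here; it does NOT by itself certify existence.

30·p = 8/7 ≈ 1.1428571; existence NOT certified by the union bound.


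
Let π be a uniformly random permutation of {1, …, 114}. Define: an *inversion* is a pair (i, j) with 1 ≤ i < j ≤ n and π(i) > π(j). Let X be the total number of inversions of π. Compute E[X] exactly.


Write X = Σ X_I over the C(114, 2) = 6441 pairs i < j, with X_I the indicator of one inversion.
There are 6441 indicators.
For each fixed pair i < j, the values π(i) and π(j) are two distinct elements of {1, …, 114} in uniformly random order; by symmetry P[π(i) > π(j)] = 1/2.
By linearity: E[X] = 6441 · (1/2) = C(114, 2) · (1/2) = 6441/2 = 6441/2 ≈ 3220.5000.

E[X] = 6441/2 = 3220.5000.


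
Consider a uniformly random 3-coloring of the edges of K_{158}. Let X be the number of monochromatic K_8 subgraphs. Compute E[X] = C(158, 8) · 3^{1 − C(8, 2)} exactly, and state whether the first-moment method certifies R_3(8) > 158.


E[X] = C(158, 8) · 3^{1 − 28} = 8044984271181 · 3^{−27} = 8044984271181/7625597484987.
As a reduced fraction: E[X] = 2681661423727/2541865828329 ≈ 1.054997.
Is E[X] < 1? NO.
Since E[X] ≥ 1, the first-moment bound is inconclusive at n = 158; it does NOT by itself certify R_3(8) > 158.

E[X] = 2681661423727/2541865828329 ≈ 1.054997; E[X] ≥ 1; first-moment method inconclusive here.


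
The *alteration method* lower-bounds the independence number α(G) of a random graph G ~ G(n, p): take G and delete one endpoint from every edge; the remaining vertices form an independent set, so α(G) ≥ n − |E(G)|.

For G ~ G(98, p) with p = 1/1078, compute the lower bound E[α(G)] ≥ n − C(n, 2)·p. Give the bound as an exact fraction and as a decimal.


E[|E(G)|] = C(98, 2)·p = 4753 · (1/1078) = 97/22.
E[α(G)] ≥ n − E[|E(G)|] = 98 − 97/22 = 2059/22.
Numerically: ≈ 93.591.
(This is only a lower bound; the true E[α(G)] may be larger.)

E[α(G)] ≥ 2059/22 ≈ 93.591.


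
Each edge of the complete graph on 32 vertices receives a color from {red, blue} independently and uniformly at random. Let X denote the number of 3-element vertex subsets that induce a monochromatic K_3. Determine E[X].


Let X = Σ_S X_S over the C(32, 3) = 4960 subsets S of size 3, where X_S = 1 if the K_3 on S is monochromatic.
For a fixed S, the K_3 on S has C(3, 2) = 3 edges. P[all 3 edges red] = (1/2)^3, and likewise for blue, so P[monochromatic] = 2·(1/2)^3 = 2^{1 − 3} = 1/4.
By linearity: E[X] = C(32, 3) · 2^{1 − 3} = 4960 · 1/4 = 1240.
Numerically: E[X] ≈ 1240.000000.

E[X] = C(32,3)·2^(1−C(3,2)) = 1240 ≈ 1240.000000.


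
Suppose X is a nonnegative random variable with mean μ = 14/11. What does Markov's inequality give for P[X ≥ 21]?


μ = E[X] = 14/11, a = 21.
Markov: P[X ≥ 21] ≤ μ/a = (14/11)/21 = 2/33.
Numerically: ≈ 0.060606.
(Since a = 21 > μ = 1.272727, the bound 2/33 is < 1 and informative.)

P[X ≥ 21] ≤ 2/33 ≈ 0.060606.


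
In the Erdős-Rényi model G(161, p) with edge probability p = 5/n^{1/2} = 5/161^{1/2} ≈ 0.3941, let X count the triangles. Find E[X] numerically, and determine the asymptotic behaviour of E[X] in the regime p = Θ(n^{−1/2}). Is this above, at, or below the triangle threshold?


Number of potential triangles: C(161, 3) = 682640.
Each occurs with probability p³ ≈ (0.3941)³ ≈ 6.118870e-02.
By linearity: E[X] = C(161, 3)·p³ ≈ 682640 · 6.118870e-02 ≈ 41769.8515.
Since α = 1/2 < 1, p = c/n^{1/2} ≫ 1/n is above the triangle threshold p ~ 1/n. Asymptotically E[X] ~ (c³/6)·n^{3(1−α)} = (5³/6)·n^{1.5} → ∞; triangles are abundant w.h.p.

E[X] ≈ 41769.8515; in regime p = Θ(1/n^{1/2}) E[X] diverges (above the triangle threshold p ~ 1/n).


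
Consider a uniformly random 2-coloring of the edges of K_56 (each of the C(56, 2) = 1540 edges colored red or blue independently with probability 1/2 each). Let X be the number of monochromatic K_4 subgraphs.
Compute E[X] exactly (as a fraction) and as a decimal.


Let X = Σ_S X_S over the C(56, 4) = 367290 subsets S of size 4, where X_S = 1 if the K_4 on S is monochromatic.
For a fixed S, the K_4 on S has C(4, 2) = 6 edges. P[all 6 edges red] = (1/2)^6, and likewise for blue, so P[monochromatic] = 2·(1/2)^6 = 2^{1 − 6} = 1/32.
Summing: E[X] = C(56, 4) · 2^{1 − 6} = 367290 · 1/32 = 183645/16.
Numerically: E[X] ≈ 11477.812.

E[X] = C(56,4)·2^(1−C(4,2)) = 183645/16 ≈ 11477.812.


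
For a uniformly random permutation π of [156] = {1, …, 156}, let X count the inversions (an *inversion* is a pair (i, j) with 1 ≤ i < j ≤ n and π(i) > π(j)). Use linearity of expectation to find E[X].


Write X = Σ X_I over the C(156, 2) = 12090 pairs i < j, with X_I the indicator of one inversion.
There are 12090 indicators.
For each fixed pair i < j, the values π(i) and π(j) are two distinct elements of {1, …, 156} in uniformly random order; by symmetry P[π(i) > π(j)] = 1/2.
By linearity: E[X] = 12090 · (1/2) = C(156, 2) · (1/2) = 12090/2 = 6045 ≈ 6045.000.

E[X] = 6045 = 6045.000.


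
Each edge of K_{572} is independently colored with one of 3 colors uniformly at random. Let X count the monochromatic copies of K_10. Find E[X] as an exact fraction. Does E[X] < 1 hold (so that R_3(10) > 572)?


E[X] = C(572, 10) · 3^{1 − 45} = 954640815642161682606 · 3^{−44} = 954640815642161682606/984770902183611232881.
As a reduced fraction: E[X] = 106071201738017964734/109418989131512359209 ≈ 0.969.
Is E[X] < 1? YES.
Since E[X] < 1, there exists a 3-coloring of K_{572} with no monochromatic K_10; hence R_3(10) > 572.

E[X] = 106071201738017964734/109418989131512359209 ≈ 0.969; E[X] < 1, so R_3(10) > 572.


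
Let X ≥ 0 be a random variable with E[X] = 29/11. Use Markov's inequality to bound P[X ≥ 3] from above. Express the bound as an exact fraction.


μ = E[X] = 29/11, a = 3.
Markov: P[X ≥ 3] ≤ μ/a = (29/11)/3 = 29/33.
Numerically: ≈ 0.87879.
(Since a = 3 > μ = 2.63636, the bound 29/33 is < 1 and informative.)

P[X ≥ 3] ≤ 29/33 ≈ 0.87879.


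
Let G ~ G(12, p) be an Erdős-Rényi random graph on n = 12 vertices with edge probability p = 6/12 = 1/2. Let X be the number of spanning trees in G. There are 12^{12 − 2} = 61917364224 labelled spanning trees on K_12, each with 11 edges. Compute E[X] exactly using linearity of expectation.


K_12 has 12^{12 − 2} = 61917364224 labelled spanning trees.
For each such spanning tree H, let X_H = 1 if all 11 edges of H are present in G. Then P[X_H = 1] = p^{11} = (1/2)^{11} = 1/2048.
Summing the indicators: E[X] = Σ_H E[X_H] = 61917364224 · p^{11} = 61917364224 · 1/2048 = 30233088.
Numerically: E[X] ≈ 3.0233e+07.

E[X] = 61917364224 · (1/2)^{11} = 30233088 ≈ 3.0233e+07.


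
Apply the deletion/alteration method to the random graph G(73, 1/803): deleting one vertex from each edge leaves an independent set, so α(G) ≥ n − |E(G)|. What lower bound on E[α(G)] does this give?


E[|E(G)|] = C(73, 2)·p = 2628 · (1/803) = 36/11.
E[α(G)] ≥ n − E[|E(G)|] = 73 − 36/11 = 767/11.
Numerically: ≈ 69.72727.
(This is only a lower bound; the true E[α(G)] may be larger.)

E[α(G)] ≥ 767/11 ≈ 69.72727.


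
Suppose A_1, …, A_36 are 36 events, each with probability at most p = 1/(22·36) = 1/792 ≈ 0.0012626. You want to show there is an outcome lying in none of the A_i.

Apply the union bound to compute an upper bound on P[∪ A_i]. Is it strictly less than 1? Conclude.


Union bound: P[∪_{i=1}^{36} A_i] ≤ Σ_i P[A_i] ≤ 36·p = 36·(1/792) = 1/22.
Numerically: 1/22 ≈ 0.0454545.
Is 1/22 < 1? YES.
Since P[∪ A_i] ≤ 1/22 < 1, the complement has P[∩ A_i^c] ≥ 1 − 1/22 = 21/22 > 0, so some outcome avoids every A_i.

36·p = 1/22 ≈ 0.0454545; existence CERTIFIED by the union bound.


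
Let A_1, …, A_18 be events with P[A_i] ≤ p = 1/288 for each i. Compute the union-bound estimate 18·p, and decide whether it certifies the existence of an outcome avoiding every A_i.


Union bound: P[∪_{i=1}^{18} A_i] ≤ Σ_i P[A_i] ≤ 18·p = 18·(1/288) = 1/16.
Numerically: 1/16 ≈ 0.062500.
Is 1/16 < 1? YES.
Since P[∪ A_i] ≤ 1/16 < 1, the complement has P[∩ A_i^c] ≥ 1 − 1/16 = 15/16 > 0, so some outcome avoids every A_i.

18·p = 1/16 ≈ 0.062500; existence CERTIFIED by the union bound.


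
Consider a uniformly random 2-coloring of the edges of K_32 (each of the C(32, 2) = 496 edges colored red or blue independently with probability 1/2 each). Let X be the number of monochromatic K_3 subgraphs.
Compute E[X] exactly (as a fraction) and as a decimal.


Let X = Σ_S X_S over the C(32, 3) = 4960 subsets S of size 3, where X_S = 1 if the K_3 on S is monochromatic.
For a fixed S, the K_3 on S has C(3, 2) = 3 edges. P[all 3 edges red] = (1/2)^3, and likewise for blue, so P[monochromatic] = 2·(1/2)^3 = 2^{1 − 3} = 1/4.
Summing: E[X] = C(32, 3) · 2^{1 − 3} = 4960 · 1/4 = 1240.
Numerically: E[X] ≈ 1240.000.

E[X] = C(32,3)·2^(1−C(3,2)) = 1240 ≈ 1240.000.


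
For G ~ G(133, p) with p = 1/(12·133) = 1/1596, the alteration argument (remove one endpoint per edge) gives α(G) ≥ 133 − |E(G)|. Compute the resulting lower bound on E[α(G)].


E[|E(G)|] = C(133, 2)·p = 8778 · (1/1596) = 11/2.
E[α(G)] ≥ n − E[|E(G)|] = 133 − 11/2 = 255/2.
Numerically: ≈ 127.50000.
(This is only a lower bound; the true E[α(G)] may be larger.)

E[α(G)] ≥ 255/2 ≈ 127.50000.


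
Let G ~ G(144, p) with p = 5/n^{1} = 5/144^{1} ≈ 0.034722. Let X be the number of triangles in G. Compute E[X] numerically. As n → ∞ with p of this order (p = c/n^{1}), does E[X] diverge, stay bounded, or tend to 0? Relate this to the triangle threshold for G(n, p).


Number of potential triangles: C(144, 3) = 487344.
Each occurs with probability p³ ≈ (0.034722)³ ≈ 4.1862247e-05.
By linearity: E[X] = C(144, 3)·p³ ≈ 487344 · 4.1862247e-05 ≈ 20.40131.
Here α = 1, so p = 5/n is exactly at the triangle threshold p ~ 1/n. Asymptotically E[X] → c³/6 = 5³/6 = 125/6 ≈ 20.83333, a bounded constant. In this regime the triangle count is asymptotically Poisson(c³/6).

E[X] ≈ 20.40131; in regime p = Θ(1/n^{1}) E[X] stays bounded (at the triangle threshold p ~ 1/n).


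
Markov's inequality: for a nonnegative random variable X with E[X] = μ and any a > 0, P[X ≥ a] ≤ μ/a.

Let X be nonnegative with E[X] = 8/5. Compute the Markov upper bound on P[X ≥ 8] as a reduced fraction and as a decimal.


μ = E[X] = 8/5, a = 8.
Markov: P[X ≥ 8] ≤ μ/a = (8/5)/8 = 1/5.
Numerically: ≈ 0.2000.
(Since a = 8 > μ = 1.6000, the bound 1/5 is < 1 and informative.)

P[X ≥ 8] ≤ 1/5 ≈ 0.2000.


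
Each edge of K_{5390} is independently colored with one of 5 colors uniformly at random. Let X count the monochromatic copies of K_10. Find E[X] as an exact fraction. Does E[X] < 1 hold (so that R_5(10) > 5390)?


E[X] = C(5390, 10) · 5^{1 − 45} = 5655833965919099070255434039753 · 5^{−44} = 5655833965919099070255434039753/5684341886080801486968994140625.
As a reduced fraction: E[X] = 5655833965919099070255434039753/5684341886080801486968994140625 ≈ 0.9950.
Is E[X] < 1? YES.
Since E[X] < 1, there exists a 5-coloring of K_{5390} with no monochromatic K_10; hence R_5(10) > 5390.

E[X] = 5655833965919099070255434039753/5684341886080801486968994140625 ≈ 0.9950; E[X] < 1, so R_5(10) > 5390.


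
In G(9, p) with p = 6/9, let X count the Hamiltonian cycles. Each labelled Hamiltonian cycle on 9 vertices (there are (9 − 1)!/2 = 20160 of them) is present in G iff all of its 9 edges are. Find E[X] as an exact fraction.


K_9 has (9 − 1)!/2 = 20160 labelled Hamiltonian cycles.
For each such Hamiltonian cycle H, let X_H = 1 if all 9 edges of H are present in G. Then P[X_H = 1] = p^{9} = (2/3)^{9} = 512/19683.
Summing the indicators: E[X] = Σ_H E[X_H] = 20160 · p^{9} = 20160 · 512/19683 = 1146880/2187.
Numerically: E[X] ≈ 524.4.

E[X] = 20160 · (2/3)^{9} = 1146880/2187 ≈ 524.4.


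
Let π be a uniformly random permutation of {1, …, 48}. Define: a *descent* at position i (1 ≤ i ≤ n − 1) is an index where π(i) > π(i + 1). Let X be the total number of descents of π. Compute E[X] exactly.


Write X = Σ X_I over i = 1, …, 47, with X_I the indicator of one descent.
There are 47 indicators.
For each fixed i, the pair (π(i), π(i+1)) is a uniformly random ordered pair of distinct values from {1, …, 48}; by symmetry P[π(i) > π(i+1)] = 1/2.
By linearity: E[X] = 47 · (1/2) = (48 − 1) · (1/2) = 47/2 ≈ 23.5000.

E[X] = 47/2 = 23.5000.


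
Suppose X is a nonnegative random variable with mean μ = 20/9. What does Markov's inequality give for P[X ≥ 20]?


μ = E[X] = 20/9, a = 20.
Markov: P[X ≥ 20] ≤ μ/a = (20/9)/20 = 1/9.
Numerically: ≈ 0.1111.
(Since a = 20 > μ = 2.2222, the bound 1/9 is < 1 and informative.)

P[X ≥ 20] ≤ 1/9 ≈ 0.1111.


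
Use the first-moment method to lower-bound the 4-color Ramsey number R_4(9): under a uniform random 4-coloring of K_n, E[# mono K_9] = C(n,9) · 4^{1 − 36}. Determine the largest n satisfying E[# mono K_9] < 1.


We need C(n, 9) · 4^{1 − 36} < 1, i.e. C(n, 9) < 4^{36 − 1} = 1180591620717411303424.
Check values of n near the boundary:
  n = 908: C(908, 9) = 1111058428637338083100; 1111058428637338083100 < 1180591620717411303424? YES
  n = 909: C(909, 9) = 1122169012923711463931; 1122169012923711463931 < 1180591620717411303424? YES
  n = 910: C(910, 9) = 1133378248346922788210; 1133378248346922788210 < 1180591620717411303424? YES
  n = 911: C(911, 9) = 1144686900492291197405; 1144686900492291197405 < 1180591620717411303424? YES
  n = 912: C(912, 9) = 1156095740032081475120; 1156095740032081475120 < 1180591620717411303424? YES
  n = 913: C(913, 9) = 1167605542753639808390; 1167605542753639808390 < 1180591620717411303424? YES
  n = 914: C(914, 9) = 1179217089587653905932; 1179217089587653905932 < 1180591620717411303424? YES
  n = 915: C(915, 9) = 1190931166636537885130; 1190931166636537885130 < 1180591620717411303424? NO
  n = 916: C(916, 9) = 1202748565202942340440; 1202748565202942340440 < 1180591620717411303424? NO
  n = 917: C(917, 9) = 1214670081818390006810; 1214670081818390006810 < 1180591620717411303424? NO
The largest n with C(n, 9) < 1180591620717411303424 is n = 914 (where E[X] = 294804272396913476483/295147905179352825856 ≈ 0.999). Hence R_4(9) > 914, i.e. R_4(9) ≥ 915.

Largest n = 914; hence R_4(9) > 914.


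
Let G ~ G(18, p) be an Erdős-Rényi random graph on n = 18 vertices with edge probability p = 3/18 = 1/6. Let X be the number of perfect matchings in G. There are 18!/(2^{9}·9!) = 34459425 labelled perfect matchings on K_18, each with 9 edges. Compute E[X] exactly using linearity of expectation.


K_18 has 18!/(2^{9}·9!) = 34459425 labelled perfect matchings.
For each such perfect matching H, let X_H = 1 if all 9 edges of H are present in G. Then P[X_H = 1] = p^{9} = (1/6)^{9} = 1/10077696.
By linearity: E[X] = Σ_H E[X_H] = 34459425 · p^{9} = 34459425 · 1/10077696 = 425425/124416.
Numerically: E[X] ≈ 3.41938.

E[X] = 34459425 · (1/6)^{9} = 425425/124416 ≈ 3.41938.


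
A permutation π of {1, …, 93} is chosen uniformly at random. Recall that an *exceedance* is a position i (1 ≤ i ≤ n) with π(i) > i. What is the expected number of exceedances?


Write X = Σ_{i=1}^{93} X_i, where X_i = 1_{π(i) > i}.
For each fixed i, π(i) is uniform over {1, …, 93} (marginal of a uniform permutation), so P[π(i) > i] = (n − i)/n. Summing: Σ_{i=1}^{93} (n − i)/n = (0 + 1 + … + 92)/93 = 93(93 − 1)/(2·93) = (93 − 1)/2.
Hence E[X] = Σ_{i=1}^{93} (93 − i)/93 = 46 ≈ 46.0000.

E[X] = 46 = 46.0000.


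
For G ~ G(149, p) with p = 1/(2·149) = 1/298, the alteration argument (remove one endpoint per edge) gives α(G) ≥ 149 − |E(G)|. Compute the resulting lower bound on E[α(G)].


E[|E(G)|] = C(149, 2)·p = 11026 · (1/298) = 37.
E[α(G)] ≥ n − E[|E(G)|] = 149 − 37 = 112.
Numerically: ≈ 112.000000.
(This is only a lower bound; the true E[α(G)] may be larger.)

E[α(G)] ≥ 112 ≈ 112.000000.


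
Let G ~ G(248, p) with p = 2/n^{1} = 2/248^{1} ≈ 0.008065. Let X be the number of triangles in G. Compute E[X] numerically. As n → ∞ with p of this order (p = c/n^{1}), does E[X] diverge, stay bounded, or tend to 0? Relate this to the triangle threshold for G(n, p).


Number of potential triangles: C(248, 3) = 2511496.
Each occurs with probability p³ ≈ (0.008065)³ ≈ 5.244873e-07.
By linearity: E[X] = C(248, 3)·p³ ≈ 2511496 · 5.244873e-07 ≈ 1.3172.
Here α = 1, so p = 2/n is exactly at the triangle threshold p ~ 1/n. Asymptotically E[X] → c³/6 = 2³/6 = 4/3 ≈ 1.3333, a bounded constant. In this regime the triangle count is asymptotically Poisson(c³/6).

E[X] ≈ 1.3172; in regime p = Θ(1/n^{1}) E[X] stays bounded (at the triangle threshold p ~ 1/n).


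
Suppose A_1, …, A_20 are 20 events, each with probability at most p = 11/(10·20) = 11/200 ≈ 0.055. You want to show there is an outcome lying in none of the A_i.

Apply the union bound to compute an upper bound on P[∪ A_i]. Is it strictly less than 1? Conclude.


Union bound: P[∪_{i=1}^{20} A_i] ≤ Σ_i P[A_i] ≤ 20·p = 20·(11/200) = 11/10.
Numerically: 11/10 ≈ 1.100.
Is 11/10 < 1? NO.
Since the bound 11/10 is ≥ 1, the union bound is uninformative here; it does NOT by itself certify existence.

20·p = 11/10 ≈ 1.100; existence NOT certified by the union bound.


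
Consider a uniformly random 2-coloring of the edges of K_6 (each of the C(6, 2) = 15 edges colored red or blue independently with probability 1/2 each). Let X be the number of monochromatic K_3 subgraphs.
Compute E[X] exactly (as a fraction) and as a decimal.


Let X = Σ_S X_S over the C(6, 3) = 20 subsets S of size 3, where X_S = 1 if the K_3 on S is monochromatic.
For a fixed S, the K_3 on S has C(3, 2) = 3 edges. P[all 3 edges red] = (1/2)^3, and likewise for blue, so P[monochromatic] = 2·(1/2)^3 = 2^{1 − 3} = 1/4.
By linearity of expectation: E[X] = C(6, 3) · 2^{1 − 3} = 20 · 1/4 = 5.
Numerically: E[X] ≈ 5.000000.

E[X] = C(6,3)·2^(1−C(3,2)) = 5 ≈ 5.000000.


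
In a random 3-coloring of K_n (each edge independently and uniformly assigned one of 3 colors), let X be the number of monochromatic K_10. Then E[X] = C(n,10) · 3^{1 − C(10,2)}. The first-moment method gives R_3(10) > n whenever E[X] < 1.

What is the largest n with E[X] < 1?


We need C(n, 10) · 3^{1 − 45} < 1, i.e. C(n, 10) < 3^{45 − 1} = 984770902183611232881.
Check values of n near the boundary:
  n = 570: C(570, 10) = 921524823451961408691; 921524823451961408691 < 984770902183611232881? YES
  n = 571: C(571, 10) = 937951290893172842001; 937951290893172842001 < 984770902183611232881? YES
  n = 572: C(572, 10) = 954640815642161682606; 954640815642161682606 < 984770902183611232881? YES
  n = 573: C(573, 10) = 971597135635805762226; 971597135635805762226 < 984770902183611232881? YES
  n = 574: C(574, 10) = 988824035203816502691; 988824035203816502691 < 984770902183611232881? NO
The largest n with C(n, 10) < 984770902183611232881 is n = 573 (where E[X] = 35985079097622435638/36472996377170786403 ≈ 0.9866225). Hence R_3(10) > 573, i.e. R_3(10) ≥ 574.

Largest n = 573; hence R_3(10) > 573.


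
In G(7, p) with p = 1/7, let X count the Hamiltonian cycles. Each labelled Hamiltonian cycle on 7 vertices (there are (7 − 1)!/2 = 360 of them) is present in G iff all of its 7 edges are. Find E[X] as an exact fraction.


K_7 has (7 − 1)!/2 = 360 labelled Hamiltonian cycles.
For each such Hamiltonian cycle H, let X_H = 1 if all 7 edges of H are present in G. Then P[X_H = 1] = p^{7} = (1/7)^{7} = 1/823543.
By linearity of expectation: E[X] = Σ_H E[X_H] = 360 · p^{7} = 360 · 1/823543 = 360/823543.
Numerically: E[X] ≈ 0.000437136.

E[X] = 360 · (1/7)^{7} = 360/823543 ≈ 0.000437136.


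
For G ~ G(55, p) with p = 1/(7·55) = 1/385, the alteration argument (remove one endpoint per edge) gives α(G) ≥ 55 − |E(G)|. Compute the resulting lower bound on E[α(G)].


E[|E(G)|] = C(55, 2)·p = 1485 · (1/385) = 27/7.
E[α(G)] ≥ n − E[|E(G)|] = 55 − 27/7 = 358/7.
Numerically: ≈ 51.143.
(This is only a lower bound; the true E[α(G)] may be larger.)

E[α(G)] ≥ 358/7 ≈ 51.143.


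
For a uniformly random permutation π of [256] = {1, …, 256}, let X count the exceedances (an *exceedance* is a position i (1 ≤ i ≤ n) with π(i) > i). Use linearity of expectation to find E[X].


Write X = Σ_{i=1}^{256} X_i, where X_i = 1_{π(i) > i}.
For each fixed i, π(i) is uniform over {1, …, 256} (marginal of a uniform permutation), so P[π(i) > i] = (n − i)/n. Summing: Σ_{i=1}^{256} (n − i)/n = (0 + 1 + … + 255)/256 = 256(256 − 1)/(2·256) = (256 − 1)/2.
Hence E[X] = Σ_{i=1}^{256} (256 − i)/256 = 255/2 ≈ 127.500.

E[X] = 255/2 = 127.500.


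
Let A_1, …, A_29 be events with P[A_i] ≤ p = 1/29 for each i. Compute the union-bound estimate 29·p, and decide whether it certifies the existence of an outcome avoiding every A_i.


Union bound: P[∪_{i=1}^{29} A_i] ≤ Σ_i P[A_i] ≤ 29·p = 29·(1/29) = 1.
Numerically: 1 ≈ 1.000.
Is 1 < 1? NO.
Since the bound 1 is ≥ 1, the union bound is uninformative here; it does NOT by itself certify existence.

29·p = 1 ≈ 1.000; existence NOT certified by the union bound.


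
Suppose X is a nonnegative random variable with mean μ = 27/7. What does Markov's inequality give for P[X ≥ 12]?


μ = E[X] = 27/7, a = 12.
Markov: P[X ≥ 12] ≤ μ/a = (27/7)/12 = 9/28.
Numerically: ≈ 0.321429.
(Since a = 12 > μ = 3.857143, the bound 9/28 is < 1 and informative.)

P[X ≥ 12] ≤ 9/28 ≈ 0.321429.


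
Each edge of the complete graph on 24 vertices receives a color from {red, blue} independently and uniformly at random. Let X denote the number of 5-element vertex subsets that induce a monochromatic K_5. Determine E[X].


Let X = Σ_S X_S over the C(24, 5) = 42504 subsets S of size 5, where X_S = 1 if the K_5 on S is monochromatic.
For a fixed S, the K_5 on S has C(5, 2) = 10 edges. P[all 10 edges red] = (1/2)^10, and likewise for blue, so P[monochromatic] = 2·(1/2)^10 = 2^{1 − 10} = 1/512.
By linearity of expectation: E[X] = C(24, 5) · 2^{1 − 10} = 42504 · 1/512 = 5313/64.
Numerically: E[X] ≈ 83.016.

E[X] = C(24,5)·2^(1−C(5,2)) = 5313/64 ≈ 83.016.


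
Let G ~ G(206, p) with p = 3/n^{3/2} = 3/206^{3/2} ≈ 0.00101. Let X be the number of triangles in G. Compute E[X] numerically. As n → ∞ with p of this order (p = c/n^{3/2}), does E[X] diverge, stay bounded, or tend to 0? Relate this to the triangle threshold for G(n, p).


Number of potential triangles: C(206, 3) = 1435820.
Each occurs with probability p³ ≈ (0.00101)³ ≈ 1.04463e-09.
By linearity: E[X] = C(206, 3)·p³ ≈ 1435820 · 1.04463e-09 ≈ 0.001.
Since α = 3/2 > 1, p = c/n^{3/2} = o(1/n) is below the triangle threshold p ~ 1/n. Asymptotically E[X] ~ (c³/6)·n^{3(1−α)} = (3³/6)·n^{-1.5} → 0, so by Markov's inequality G has no triangles w.h.p.

E[X] ≈ 0.001; in regime p = Θ(1/n^{3/2}) E[X] tends to 0 (below the triangle threshold p ~ 1/n).


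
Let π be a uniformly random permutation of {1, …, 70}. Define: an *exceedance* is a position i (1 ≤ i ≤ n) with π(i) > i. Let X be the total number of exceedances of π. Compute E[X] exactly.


Write X = Σ_{i=1}^{70} X_i, where X_i = 1_{π(i) > i}.
For each fixed i, π(i) is uniform over {1, …, 70} (marginal of a uniform permutation), so P[π(i) > i] = (n − i)/n. Summing: Σ_{i=1}^{70} (n − i)/n = (0 + 1 + … + 69)/70 = 70(70 − 1)/(2·70) = (70 − 1)/2.
Hence E[X] = Σ_{i=1}^{70} (70 − i)/70 = 69/2 ≈ 34.500.

E[X] = 69/2 = 34.500.


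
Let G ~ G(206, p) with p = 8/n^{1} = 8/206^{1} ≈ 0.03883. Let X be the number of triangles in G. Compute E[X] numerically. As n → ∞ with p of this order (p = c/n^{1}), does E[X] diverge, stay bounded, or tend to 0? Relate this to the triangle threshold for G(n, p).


Number of potential triangles: C(206, 3) = 1435820.
Each occurs with probability p³ ≈ (0.03883)³ ≈ 5.856907e-05.
By linearity: E[X] = C(206, 3)·p³ ≈ 1435820 · 5.856907e-05 ≈ 84.0946.
Here α = 1, so p = 8/n is exactly at the triangle threshold p ~ 1/n. Asymptotically E[X] → c³/6 = 8³/6 = 256/3 ≈ 85.3333, a bounded constant. In this regime the triangle count is asymptotically Poisson(c³/6).

E[X] ≈ 84.0946; in regime p = Θ(1/n^{1}) E[X] stays bounded (at the triangle threshold p ~ 1/n).


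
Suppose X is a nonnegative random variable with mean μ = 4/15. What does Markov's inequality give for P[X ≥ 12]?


μ = E[X] = 4/15, a = 12.
Markov: P[X ≥ 12] ≤ μ/a = (4/15)/12 = 1/45.
Numerically: ≈ 0.022.
(Since a = 12 > μ = 0.267, the bound 1/45 is < 1 and informative.)

P[X ≥ 12] ≤ 1/45 ≈ 0.022.


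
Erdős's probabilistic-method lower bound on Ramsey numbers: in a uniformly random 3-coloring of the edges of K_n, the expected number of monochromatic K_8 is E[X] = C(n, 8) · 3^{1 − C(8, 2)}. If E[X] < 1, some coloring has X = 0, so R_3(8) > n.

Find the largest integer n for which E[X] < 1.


We need C(n, 8) · 3^{1 − 28} < 1, i.e. C(n, 8) < 3^{28 − 1} = 7625597484987.
Check values of n near the boundary:
  n = 151: C(151, 8) = 5551321138650; 5551321138650 < 7625597484987? YES
  n = 152: C(152, 8) = 5859727868575; 5859727868575 < 7625597484987? YES
  n = 153: C(153, 8) = 6183023199255; 6183023199255 < 7625597484987? YES
  n = 154: C(154, 8) = 6521818990995; 6521818990995 < 7625597484987? YES
  n = 155: C(155, 8) = 6876747915675; 6876747915675 < 7625597484987? YES
  n = 156: C(156, 8) = 7248464019225; 7248464019225 < 7625597484987? YES
  n = 157: C(157, 8) = 7637643295425; 7637643295425 < 7625597484987? NO
  n = 158: C(158, 8) = 8044984271181; 8044984271181 < 7625597484987? NO
The largest n with C(n, 8) < 7625597484987 is n = 156 (where E[X] = 805384891025/847288609443 ≈ 0.951). Hence R_3(8) > 156, i.e. R_3(8) ≥ 157.

Largest n = 156; hence R_3(8) > 156.


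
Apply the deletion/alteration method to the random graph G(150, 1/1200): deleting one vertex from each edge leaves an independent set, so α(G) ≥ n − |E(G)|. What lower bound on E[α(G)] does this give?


E[|E(G)|] = C(150, 2)·p = 11175 · (1/1200) = 149/16.
E[α(G)] ≥ n − E[|E(G)|] = 150 − 149/16 = 2251/16.
Numerically: ≈ 140.688.
(This is only a lower bound; the true E[α(G)] may be larger.)

E[α(G)] ≥ 2251/16 ≈ 140.688.


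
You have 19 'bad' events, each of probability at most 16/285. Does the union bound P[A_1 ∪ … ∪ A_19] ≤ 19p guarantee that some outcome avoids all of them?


Union bound: P[∪_{i=1}^{19} A_i] ≤ Σ_i P[A_i] ≤ 19·p = 19·(16/285) = 16/15.
Numerically: 16/15 ≈ 1.06667.
Is 16/15 < 1? NO.
Since the bound 16/15 is ≥ 1, the union bound is uninformative here; it does NOT by itself certify existence.

19·p = 16/15 ≈ 1.06667; existence NOT certified by the union bound.


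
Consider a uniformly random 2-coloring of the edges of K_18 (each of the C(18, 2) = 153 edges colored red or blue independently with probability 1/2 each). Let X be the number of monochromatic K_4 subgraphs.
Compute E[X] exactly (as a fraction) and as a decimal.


Let X = Σ_S X_S over the C(18, 4) = 3060 subsets S of size 4, where X_S = 1 if the K_4 on S is monochromatic.
For a fixed S, the K_4 on S has C(4, 2) = 6 edges. P[all 6 edges red] = (1/2)^6, and likewise for blue, so P[monochromatic] = 2·(1/2)^6 = 2^{1 − 6} = 1/32.
By linearity of expectation: E[X] = C(18, 4) · 2^{1 − 6} = 3060 · 1/32 = 765/8.
Numerically: E[X] ≈ 95.62500.

E[X] = C(18,4)·2^(1−C(4,2)) = 765/8 ≈ 95.62500.


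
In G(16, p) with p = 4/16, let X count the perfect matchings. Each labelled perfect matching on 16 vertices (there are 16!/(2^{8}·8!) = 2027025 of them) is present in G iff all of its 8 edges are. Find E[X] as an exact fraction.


K_16 has 16!/(2^{8}·8!) = 2027025 labelled perfect matchings.
For each such perfect matching H, let X_H = 1 if all 8 edges of H are present in G. Then P[X_H = 1] = p^{8} = (1/4)^{8} = 1/65536.
By linearity of expectation: E[X] = Σ_H E[X_H] = 2027025 · p^{8} = 2027025 · 1/65536 = 2027025/65536.
Numerically: E[X] ≈ 30.9.

E[X] = 2027025 · (1/4)^{8} = 2027025/65536 ≈ 30.9.


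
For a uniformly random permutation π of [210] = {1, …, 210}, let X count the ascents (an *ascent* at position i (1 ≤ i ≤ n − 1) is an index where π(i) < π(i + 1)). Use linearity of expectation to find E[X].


Write X = Σ X_I over i = 1, …, 209, with X_I the indicator of one ascent.
There are 209 indicators.
For each fixed i, the pair (π(i), π(i+1)) is a uniformly random ordered pair of distinct values from {1, …, 210}; by symmetry P[π(i) < π(i+1)] = 1/2.
By linearity: E[X] = 209 · (1/2) = (210 − 1) · (1/2) = 209/2 ≈ 104.500.

E[X] = 209/2 = 104.500.


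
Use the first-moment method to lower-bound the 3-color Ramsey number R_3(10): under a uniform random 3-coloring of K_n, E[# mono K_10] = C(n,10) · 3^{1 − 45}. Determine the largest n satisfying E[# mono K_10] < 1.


We need C(n, 10) · 3^{1 − 45} < 1, i.e. C(n, 10) < 3^{45 − 1} = 984770902183611232881.
Check values of n near the boundary:
  n = 569: C(569, 10) = 905357721286137524328; 905357721286137524328 < 984770902183611232881? YES
  n = 570: C(570, 10) = 921524823451961408691; 921524823451961408691 < 984770902183611232881? YES
  n = 571: C(571, 10) = 937951290893172842001; 937951290893172842001 < 984770902183611232881? YES
  n = 572: C(572, 10) = 954640815642161682606; 954640815642161682606 < 984770902183611232881? YES
  n = 573: C(573, 10) = 971597135635805762226; 971597135635805762226 < 984770902183611232881? YES
  n = 574: C(574, 10) = 988824035203816502691; 988824035203816502691 < 984770902183611232881? NO
The largest n with C(n, 10) < 984770902183611232881 is n = 573 (where E[X] = 35985079097622435638/36472996377170786403 ≈ 0.986623). Hence R_3(10) > 573, i.e. R_3(10) ≥ 574.

Largest n = 573; hence R_3(10) > 573.


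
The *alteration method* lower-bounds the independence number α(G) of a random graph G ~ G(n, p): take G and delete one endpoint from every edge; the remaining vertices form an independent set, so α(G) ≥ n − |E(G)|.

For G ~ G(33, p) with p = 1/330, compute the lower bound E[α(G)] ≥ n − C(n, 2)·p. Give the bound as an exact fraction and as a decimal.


E[|E(G)|] = C(33, 2)·p = 528 · (1/330) = 8/5.
E[α(G)] ≥ n − E[|E(G)|] = 33 − 8/5 = 157/5.
Numerically: ≈ 31.4000.
(This is only a lower bound; the true E[α(G)] may be larger.)

E[α(G)] ≥ 157/5 ≈ 31.4000.


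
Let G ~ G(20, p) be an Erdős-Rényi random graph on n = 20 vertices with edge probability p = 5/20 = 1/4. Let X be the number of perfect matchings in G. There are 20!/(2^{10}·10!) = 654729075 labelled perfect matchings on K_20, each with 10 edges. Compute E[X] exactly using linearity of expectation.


K_20 has 20!/(2^{10}·10!) = 654729075 labelled perfect matchings.
For each such perfect matching H, let X_H = 1 if all 10 edges of H are present in G. Then P[X_H = 1] = p^{10} = (1/4)^{10} = 1/1048576.
Summing the indicators: E[X] = Σ_H E[X_H] = 654729075 · p^{10} = 654729075 · 1/1048576 = 654729075/1048576.
Numerically: E[X] ≈ 624.4.

E[X] = 654729075 · (1/4)^{10} = 654729075/1048576 ≈ 624.4.


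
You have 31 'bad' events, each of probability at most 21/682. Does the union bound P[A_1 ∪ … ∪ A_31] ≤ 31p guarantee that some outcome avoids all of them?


Union bound: P[∪_{i=1}^{31} A_i] ≤ Σ_i P[A_i] ≤ 31·p = 31·(21/682) = 21/22.
Numerically: 21/22 ≈ 0.9545455.
Is 21/22 < 1? YES.
Since P[∪ A_i] ≤ 21/22 < 1, the complement has P[∩ A_i^c] ≥ 1 − 21/22 = 1/22 > 0, so some outcome avoids every A_i.

31·p = 21/22 ≈ 0.9545455; existence CERTIFIED by the union bound.
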